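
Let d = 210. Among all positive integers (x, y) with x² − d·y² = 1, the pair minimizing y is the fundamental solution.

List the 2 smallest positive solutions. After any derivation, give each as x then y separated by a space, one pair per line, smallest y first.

[14; 2,28] for √210; ℓ=2 ⇒ convergent index 1
k=0  a_k=14  p_k/q_k = 14/1
k=1  a_k=2  p_k/q_k = 29/2
→ (29, 2).  Check: 29²=841, 210·2²=840, difference 1.
k=2:  x_2 = 29·29+210·2·2 = 1681,  y_2 = 29·2+2·29 = 116

29 2
1681 116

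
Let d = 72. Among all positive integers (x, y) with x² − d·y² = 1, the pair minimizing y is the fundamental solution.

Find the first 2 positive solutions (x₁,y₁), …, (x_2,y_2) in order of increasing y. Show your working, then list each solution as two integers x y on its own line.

√72 → a₀=8, period (2,16); ℓ=2 even so k=1
i=0: a=8 ⇒ p=8, q=1
i=1: a=2 ⇒ p=17, q=2
→ (17, 2).  Check: 17²=289, 72·2²=288, difference 1.
n=2: (17,2)∘(17,2) = (17·17+72·2·2, 17·2+2·17) = (577,68)

17 2
577 68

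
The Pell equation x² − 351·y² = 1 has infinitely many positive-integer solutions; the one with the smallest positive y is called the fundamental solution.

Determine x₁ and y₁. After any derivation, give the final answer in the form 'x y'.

√351 → a₀=18, period (1,2,1,3,2,2,2,3,1,2,1,36); ℓ=12 even so k=11
step 0: (18, 1)  from 18·(1,0) + (0,1)
…
step 8: (12796, 683)  from 3·(3747,200) + (1555,83)
…
step 10: (45882, 2449)  from 2·(16543,883) + (12796,683)
step 11: (62425, 3332)  from 1·(45882,2449) + (16543,883)
→ (62425, 3332).  Check: 62425²=3896880625, 351·3332²=3896880624, difference 1.

62425 3332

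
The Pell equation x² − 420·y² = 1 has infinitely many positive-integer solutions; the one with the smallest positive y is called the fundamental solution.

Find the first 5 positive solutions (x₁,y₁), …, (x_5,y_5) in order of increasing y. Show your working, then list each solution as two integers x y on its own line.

√420 = [20; 2,40, …], period ℓ=2 (even) → k=1
i=0: a=20 ⇒ p=20, q=1
i=1: a=2 ⇒ p=41, q=2
→ (41, 2).  Check: 41²=1681, 420·2²=1680, difference 1.
k=2:  x_2 = 41·41+420·2·2 = 3361,  y_2 = 41·2+2·41 = 164
k=3:  x_3 = 41·3361+420·2·164 = 275561,  y_3 = 41·164+2·3361 = 13446
k=4:  x_4 = 41·275561+420·2·13446 = 22592641,  y_4 = 41·13446+2·275561 = 1102408
k=5:  x_5 = 41·22592641+420·2·1102408 = 1852321001,  y_5 = 41·1102408+2·22592641 = 90384010

41 2
3361 164
275561 13446
22592641 1102408
1852321001 90384010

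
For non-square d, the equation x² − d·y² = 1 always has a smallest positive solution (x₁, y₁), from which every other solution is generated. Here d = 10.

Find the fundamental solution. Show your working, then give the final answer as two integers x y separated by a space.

19 6

d=10: √d = [3; 6] (ℓ=1, odd), read p_1/q_1
k=0  a_k=3  p_k/q_k = 3/1
k=1  a_k=6  p_k/q_k = 19/6
(x₁, y₁) = (19, 6);  19² − 10·6² = 1 ✓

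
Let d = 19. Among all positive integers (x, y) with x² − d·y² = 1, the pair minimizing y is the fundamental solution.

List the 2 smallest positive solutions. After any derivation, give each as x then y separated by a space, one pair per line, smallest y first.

d=19: √d = [4; 2,1,3,1,2,8] (ℓ=6, even), read p_5/q_5
a_0=4:  p_0=4·1+0=4,  q_0=4·0+1=1
a_1=2:  p_1=2·4+1=9,  q_1=2·1+0=2
a_2=1:  p_2=1·9+4=13,  q_2=1·2+1=3
a_3=3:  p_3=3·13+9=48,  q_3=3·3+2=11
a_4=1:  p_4=1·48+13=61,  q_4=1·11+3=14
a_5=2:  p_5=2·61+48=170,  q_5=2·14+11=39
→ (170, 39).  Check: 170²=28900, 19·39²=28899, difference 1.
(x_2, y_2) = (170·170 + 19·39·39, 170·39 + 39·170) = (57799, 13260)

170 39
57799 13260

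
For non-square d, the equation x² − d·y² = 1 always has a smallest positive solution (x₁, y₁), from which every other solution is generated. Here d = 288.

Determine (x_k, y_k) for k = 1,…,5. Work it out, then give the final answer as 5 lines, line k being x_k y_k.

d=288: √d = [16; 1,32] (ℓ=2, even), read p_1/q_1
i=0: a=16 ⇒ p=16, q=1
i=1: a=1 ⇒ p=17, q=1
(x₁, y₁) = (17, 1);  17² − 288·1² = 1 ✓
n=2: (17,1)∘(17,1) = (17·17+288·1·1, 17·1+1·17) = (577,34)
n=3: (577,34)∘(17,1) = (17·577+288·1·34, 17·34+1·577) = (19601,1155)
n=4: (19601,1155)∘(17,1) = (17·19601+288·1·1155, 17·1155+1·19601) = (665857,39236)
n=5: (665857,39236)∘(17,1) = (17·665857+288·1·39236, 17·39236+1·665857) = (22619537,1332869)

17 1
577 34
19601 1155
665857 39236
22619537 1332869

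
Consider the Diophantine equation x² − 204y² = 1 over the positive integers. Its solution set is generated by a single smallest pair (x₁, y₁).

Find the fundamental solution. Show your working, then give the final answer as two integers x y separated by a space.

4999 350

[14; 3,1,1,6,1,1,3,28] for √204; ℓ=8 ⇒ convergent index 7
k=0  a_k=14  p_k/q_k = 14/1
k=1  a_k=3  p_k/q_k = 43/3
k=2  a_k=1  p_k/q_k = 57/4
k=3  a_k=1  p_k/q_k = 100/7
k=4  a_k=6  p_k/q_k = 657/46
k=5  a_k=1  p_k/q_k = 757/53
k=6  a_k=1  p_k/q_k = 1414/99
k=7  a_k=3  p_k/q_k = 4999/350
(x₁, y₁) = (4999, 350);  4999² − 204·350² = 1 ✓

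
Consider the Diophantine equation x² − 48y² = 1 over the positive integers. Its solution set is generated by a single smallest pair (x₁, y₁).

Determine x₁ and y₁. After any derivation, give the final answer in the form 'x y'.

√48 → a₀=6, period (1,12); ℓ=2 even so k=1
i=0: a=6 ⇒ p=6, q=1
i=1: a=1 ⇒ p=7, q=1
fundamental: x₁=7, y₁=1  (since 49 − 48·1 = 1)

7 1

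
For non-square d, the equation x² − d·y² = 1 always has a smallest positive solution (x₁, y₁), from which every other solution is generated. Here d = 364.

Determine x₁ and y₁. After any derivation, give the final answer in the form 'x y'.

4954951 259710

√364 = [19; 12,1,2,3,1,8,1,3,2,1,12,38, …], period ℓ=12 (even) → k=11
i=0: a=19 ⇒ p=19, q=1
…
i=2: a=1 ⇒ p=248, q=13
…
i=5: a=1 ⇒ p=3148, q=165
i=6: a=8 ⇒ p=27607, q=1447
…
i=9: a=2 ⇒ p=270499, q=14178
i=10: a=1 ⇒ p=390371, q=20461
i=11: a=12 ⇒ p=4954951, q=259710
fundamental: x₁=4954951, y₁=259710  (since 24551539412401 − 364·67449284100 = 1)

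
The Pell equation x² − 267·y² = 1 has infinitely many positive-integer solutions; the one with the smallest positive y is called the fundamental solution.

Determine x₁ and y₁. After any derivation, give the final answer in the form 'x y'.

2402 147

√267 = [16; 2,1,15,1,2,32, …], period ℓ=6 (even) → k=5
k=0  a_k=16  p_k/q_k = 16/1
…
k=3  a_k=15  p_k/q_k = 768/47
k=4  a_k=1  p_k/q_k = 817/50
k=5  a_k=2  p_k/q_k = 2402/147
(x₁, y₁) = (2402, 147);  2402² − 267·147² = 1 ✓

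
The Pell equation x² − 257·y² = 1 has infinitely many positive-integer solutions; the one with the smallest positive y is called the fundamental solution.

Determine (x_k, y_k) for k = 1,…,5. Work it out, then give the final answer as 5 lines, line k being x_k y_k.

[16; 32] for √257; ℓ=1 ⇒ convergent index 1
k=0  a_k=16  p_k/q_k = 16/1
k=1  a_k=32  p_k/q_k = 513/32
→ (513, 32).  Check: 513²=263169, 257·32²=263168, difference 1.
k=2:  x_2 = 513·513+257·32·32 = 526337,  y_2 = 513·32+32·513 = 32832
k=3:  x_3 = 513·526337+257·32·32832 = 540021249,  y_3 = 513·32832+32·526337 = 33685600
k=4:  x_4 = 513·540021249+257·32·33685600 = 554061275137,  y_4 = 513·33685600+32·540021249 = 34561392768
k=5:  x_5 = 513·554061275137+257·32·34561392768 = 568466328269313,  y_5 = 513·34561392768+32·554061275137 = 35459955294368

513 32
526337 32832
540021249 33685600
554061275137 34561392768
568466328269313 35459955294368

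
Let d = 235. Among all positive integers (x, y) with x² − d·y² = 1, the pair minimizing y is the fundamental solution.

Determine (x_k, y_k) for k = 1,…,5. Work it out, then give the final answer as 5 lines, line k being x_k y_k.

46 3
4231 276
389206 25389
35802721 2335512
3293461126 214841715

d=235: √d = [15; 3,30] (ℓ=2, even), read p_1/q_1
k=0  a_k=15  p_k/q_k = 15/1
k=1  a_k=3  p_k/q_k = 46/3
(x₁, y₁) = (46, 3);  46² − 235·3² = 1 ✓
k=2:  x_2 = 46·46+235·3·3 = 4231,  y_2 = 46·3+3·46 = 276
k=3:  x_3 = 46·4231+235·3·276 = 389206,  y_3 = 46·276+3·4231 = 25389
k=4:  x_4 = 46·389206+235·3·25389 = 35802721,  y_4 = 46·25389+3·389206 = 2335512
k=5:  x_5 = 46·35802721+235·3·2335512 = 3293461126,  y_5 = 46·2335512+3·35802721 = 214841715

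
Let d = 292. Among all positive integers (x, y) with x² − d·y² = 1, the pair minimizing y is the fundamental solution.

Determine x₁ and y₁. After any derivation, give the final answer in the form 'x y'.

2281249 133500

d=292: √d = [17; 11,2,1,3,8,3,1,2,11,34] (ℓ=10, even), read p_9/q_9
i=0: a=17 ⇒ p=17, q=1
…
i=4: a=3 ⇒ p=2136, q=125
i=5: a=8 ⇒ p=17669, q=1034
i=6: a=3 ⇒ p=55143, q=3227
…
i=8: a=2 ⇒ p=200767, q=11749
i=9: a=11 ⇒ p=2281249, q=133500
(x₁, y₁) = (2281249, 133500);  2281249² − 292·133500² = 1 ✓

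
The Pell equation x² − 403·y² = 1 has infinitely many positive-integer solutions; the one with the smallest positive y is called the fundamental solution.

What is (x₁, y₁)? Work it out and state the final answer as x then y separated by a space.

669878 33369

[20; 13,2,1,3,1,3,1,2,13,40] for √403; ℓ=10 ⇒ convergent index 9
a_0=20:  p_0=20·1+0=20,  q_0=20·0+1=1
…
a_2=2:  p_2=2·261+20=542,  q_2=2·13+1=27
…
a_6=3:  p_6=3·3754+2951=14213,  q_6=3·187+147=708
a_7=1:  p_7=1·14213+3754=17967,  q_7=1·708+187=895
a_8=2:  p_8=2·17967+14213=50147,  q_8=2·895+708=2498
a_9=13:  p_9=13·50147+17967=669878,  q_9=13·2498+895=33369
fundamental: x₁=669878, y₁=33369  (since 448736534884 − 403·1113490161 = 1)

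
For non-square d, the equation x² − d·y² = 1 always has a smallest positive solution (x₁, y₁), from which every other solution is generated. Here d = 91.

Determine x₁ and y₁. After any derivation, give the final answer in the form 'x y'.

[9; 1,1,5,1,5,1,1,18] for √91; ℓ=8 ⇒ convergent index 7
k=0  a_k=9  p_k/q_k = 9/1
…
k=4  a_k=1  p_k/q_k = 124/13
k=5  a_k=5  p_k/q_k = 725/76
k=6  a_k=1  p_k/q_k = 849/89
k=7  a_k=1  p_k/q_k = 1574/165
→ (1574, 165).  Check: 1574²=2477476, 91·165²=2477475, difference 1.

1574 165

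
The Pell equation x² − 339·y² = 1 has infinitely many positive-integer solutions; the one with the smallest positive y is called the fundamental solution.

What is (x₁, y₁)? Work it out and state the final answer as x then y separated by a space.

97970 5321

√339 → a₀=18, period (2,2,2,1,17,1,2,2,2,36); ℓ=10 even so k=9
i=0: a=18 ⇒ p=18, q=1
i=1: a=2 ⇒ p=37, q=2
…
i=4: a=1 ⇒ p=313, q=17
i=5: a=17 ⇒ p=5542, q=301
i=6: a=1 ⇒ p=5855, q=318
i=7: a=2 ⇒ p=17252, q=937
i=8: a=2 ⇒ p=40359, q=2192
i=9: a=2 ⇒ p=97970, q=5321
(x₁, y₁) = (97970, 5321);  97970² − 339·5321² = 1 ✓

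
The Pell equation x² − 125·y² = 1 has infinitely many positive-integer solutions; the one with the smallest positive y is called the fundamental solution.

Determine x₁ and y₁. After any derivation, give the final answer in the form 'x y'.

930249 83204

√125 → a₀=11, period (5,1,1,5,22); ℓ=5 odd so k=9
a_0=11:  p_0=11·1+0=11,  q_0=11·0+1=1
…
a_8=1:  p_8=1·91444+76317=167761,  q_8=1·8179+6826=15005
a_9=5:  p_9=5·167761+91444=930249,  q_9=5·15005+8179=83204
→ (930249, 83204).  Check: 930249²=865363202001, 125·83204²=865363202000, difference 1.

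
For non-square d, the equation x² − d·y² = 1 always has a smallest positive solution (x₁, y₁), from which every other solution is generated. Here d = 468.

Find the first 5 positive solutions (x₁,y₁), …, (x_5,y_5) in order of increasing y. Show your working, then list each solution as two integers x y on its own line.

d=468: √d = [21; 1,1,1,2,1,1,1,42] (ℓ=8, even), read p_7/q_7
step 0: (21, 1)  from 21·(1,0) + (0,1)
…
step 2: (43, 2)  from 1·(22,1) + (21,1)
step 3: (65, 3)  from 1·(43,2) + (22,1)
…
step 5: (238, 11)  from 1·(173,8) + (65,3)
step 6: (411, 19)  from 1·(238,11) + (173,8)
step 7: (649, 30)  from 1·(411,19) + (238,11)
(x₁, y₁) = (649, 30);  649² − 468·30² = 1 ✓
(649+30√468)^2 = 842401 + 38940√468
(649+30√468)^3 = 1093435849 + 50544090√468
(649+30√468)^4 = 1419278889601 + 65606189880√468
(649+30√468)^5 = 1842222905266249 + 85156783920150√468

649 30
842401 38940
1093435849 50544090
1419278889601 65606189880
1842222905266249 85156783920150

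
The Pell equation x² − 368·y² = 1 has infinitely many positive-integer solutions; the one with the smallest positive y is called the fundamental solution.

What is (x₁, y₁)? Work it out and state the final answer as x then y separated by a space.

√368 → a₀=19, period (5,2,5,38); ℓ=4 even so k=3
step 0: (19, 1)  from 19·(1,0) + (0,1)
…
step 2: (211, 11)  from 2·(96,5) + (19,1)
step 3: (1151, 60)  from 5·(211,11) + (96,5)
(x₁, y₁) = (1151, 60);  1151² − 368·60² = 1 ✓

1151 60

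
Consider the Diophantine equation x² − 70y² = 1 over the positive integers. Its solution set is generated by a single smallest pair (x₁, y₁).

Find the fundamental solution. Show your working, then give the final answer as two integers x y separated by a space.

√70 → a₀=8, period (2,1,2,1,2,16); ℓ=6 even so k=5
a_0=8:  p_0=8·1+0=8,  q_0=8·0+1=1
…
a_2=1:  p_2=1·17+8=25,  q_2=1·2+1=3
…
a_4=1:  p_4=1·67+25=92,  q_4=1·8+3=11
a_5=2:  p_5=2·92+67=251,  q_5=2·11+8=30
fundamental: x₁=251, y₁=30  (since 63001 − 70·900 = 1)

251 30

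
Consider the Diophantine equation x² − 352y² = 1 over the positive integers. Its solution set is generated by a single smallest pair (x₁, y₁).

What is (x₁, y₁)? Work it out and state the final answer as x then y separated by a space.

d=352: √d = [18; 1,3,5,9,5,3,1,36] (ℓ=8, even), read p_7/q_7
step 0: (18, 1)  from 18·(1,0) + (0,1)
…
step 2: (75, 4)  from 3·(19,1) + (18,1)
step 3: (394, 21)  from 5·(75,4) + (19,1)
…
step 6: (59118, 3151)  from 3·(18499,986) + (3621,193)
step 7: (77617, 4137)  from 1·(59118,3151) + (18499,986)
→ (77617, 4137).  Check: 77617²=6024398689, 352·4137²=6024398688, difference 1.

77617 4137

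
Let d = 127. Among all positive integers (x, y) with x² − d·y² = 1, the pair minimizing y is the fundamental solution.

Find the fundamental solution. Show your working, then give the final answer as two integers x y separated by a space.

√127 = [11; 3,1,2,2,7,11,7,2,2,1,3,22, …], period ℓ=12 (even) → k=11
k=0  a_k=11  p_k/q_k = 11/1
k=1  a_k=3  p_k/q_k = 34/3
…
k=4  a_k=2  p_k/q_k = 293/26
k=5  a_k=7  p_k/q_k = 2175/193
…
k=7  a_k=7  p_k/q_k = 171701/15236
…
k=9  a_k=2  p_k/q_k = 906941/80478
k=10  a_k=1  p_k/q_k = 1274561/113099
k=11  a_k=3  p_k/q_k = 4730624/419775
→ (4730624, 419775).  Check: 4730624²=22378803429376, 127·419775²=22378803429375, difference 1.

4730624 419775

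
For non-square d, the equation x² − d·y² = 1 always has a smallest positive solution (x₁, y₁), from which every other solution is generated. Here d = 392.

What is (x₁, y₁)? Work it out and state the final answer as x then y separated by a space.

99 5

[19; 1,3,1,38] for √392; ℓ=4 ⇒ convergent index 3
i=0: a=19 ⇒ p=19, q=1
i=1: a=1 ⇒ p=20, q=1
i=2: a=3 ⇒ p=79, q=4
i=3: a=1 ⇒ p=99, q=5
fundamental: x₁=99, y₁=5  (since 9801 − 392·25 = 1)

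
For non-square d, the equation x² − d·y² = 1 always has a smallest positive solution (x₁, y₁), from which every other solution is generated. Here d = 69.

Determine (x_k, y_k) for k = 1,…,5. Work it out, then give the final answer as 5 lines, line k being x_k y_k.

√69 = [8; 3,3,1,4,1,3,3,16, …], period ℓ=8 (even) → k=7
step 0: (8, 1)  from 8·(1,0) + (0,1)
step 1: (25, 3)  from 3·(8,1) + (1,0)
step 2: (83, 10)  from 3·(25,3) + (8,1)
step 3: (108, 13)  from 1·(83,10) + (25,3)
…
step 5: (623, 75)  from 1·(515,62) + (108,13)
step 6: (2384, 287)  from 3·(623,75) + (515,62)
step 7: (7775, 936)  from 3·(2384,287) + (623,75)
(x₁, y₁) = (7775, 936);  7775² − 69·936² = 1 ✓
(x_2, y_2) = (7775·7775 + 69·936·936, 7775·936 + 936·7775) = (120901249, 14554800)
(x_3, y_3) = (7775·120901249 + 69·936·14554800, 7775·14554800 + 936·120901249) = (1880014414175, 226327139064)
(x_4, y_4) = (7775·1880014414175 + 69·936·226327139064, 7775·226327139064 + 936·1880014414175) = (29234224019520001, 3519386997890400)
(x_5, y_5) = (7775·29234224019520001 + 69·936·3519386997890400, 7775·3519386997890400 + 936·29234224019520001) = (454592181623521601375, 54726467590868580936)

7775 936
120901249 14554800
1880014414175 226327139064
29234224019520001 3519386997890400
454592181623521601375 54726467590868580936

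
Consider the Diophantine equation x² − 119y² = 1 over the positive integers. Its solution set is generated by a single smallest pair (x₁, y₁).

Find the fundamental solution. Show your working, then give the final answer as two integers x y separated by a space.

√119 → a₀=10, period (1,9,1,20); ℓ=4 even so k=3
step 0: (10, 1)  from 10·(1,0) + (0,1)
…
step 2: (109, 10)  from 9·(11,1) + (10,1)
step 3: (120, 11)  from 1·(109,10) + (11,1)
fundamental: x₁=120, y₁=11  (since 14400 − 119·121 = 1)

120 11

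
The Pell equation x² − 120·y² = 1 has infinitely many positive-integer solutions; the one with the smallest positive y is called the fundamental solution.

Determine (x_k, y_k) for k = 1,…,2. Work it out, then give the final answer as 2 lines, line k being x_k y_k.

11 1
241 22

d=120: √d = [10; 1,20] (ℓ=2, even), read p_1/q_1
step 0: (10, 1)  from 10·(1,0) + (0,1)
step 1: (11, 1)  from 1·(10,1) + (1,0)
fundamental: x₁=11, y₁=1  (since 121 − 120·1 = 1)
(11+1√120)^2 = 241 + 22√120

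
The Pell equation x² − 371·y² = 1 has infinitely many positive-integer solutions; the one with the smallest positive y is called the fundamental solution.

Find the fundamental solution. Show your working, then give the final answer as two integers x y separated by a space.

1695 88

d=371: √d = [19; 3,1,4,1,3,38] (ℓ=6, even), read p_5/q_5
i=0: a=19 ⇒ p=19, q=1
i=1: a=3 ⇒ p=58, q=3
…
i=4: a=1 ⇒ p=443, q=23
i=5: a=3 ⇒ p=1695, q=88
fundamental: x₁=1695, y₁=88  (since 2873025 − 371·7744 = 1)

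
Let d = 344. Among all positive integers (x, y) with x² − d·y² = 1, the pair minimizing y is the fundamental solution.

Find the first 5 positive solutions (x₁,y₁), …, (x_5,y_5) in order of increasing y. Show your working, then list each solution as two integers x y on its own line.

√344 → a₀=18, period (1,1,4,1,3,1,4,1,1,36); ℓ=10 even so k=9
a_0=18:  p_0=18·1+0=18,  q_0=18·0+1=1
…
a_2=1:  p_2=1·19+18=37,  q_2=1·1+1=2
a_3=4:  p_3=4·37+19=167,  q_3=4·2+1=9
a_4=1:  p_4=1·167+37=204,  q_4=1·9+2=11
…
a_6=1:  p_6=1·779+204=983,  q_6=1·42+11=53
a_7=4:  p_7=4·983+779=4711,  q_7=4·53+42=254
a_8=1:  p_8=1·4711+983=5694,  q_8=1·254+53=307
a_9=1:  p_9=1·5694+4711=10405,  q_9=1·307+254=561
fundamental: x₁=10405, y₁=561  (since 108264025 − 344·314721 = 1)
n=2: (10405,561)∘(10405,561) = (10405·10405+344·561·561, 10405·561+561·10405) = (216528049,11674410)
n=3: (216528049,11674410)∘(10405,561) = (10405·216528049+344·561·11674410, 10405·11674410+561·216528049) = (4505948689285,242944471539)
n=4: (4505948689285,242944471539)∘(10405,561) = (10405·4505948689285+344·561·242944471539, 10405·242944471539+561·4505948689285) = (93768792007492801,5055674441052180)
n=5: (93768792007492801,5055674441052180)∘(10405,561) = (10405·93768792007492801+344·561·5055674441052180, 10405·5055674441052180+561·93768792007492801) = (1951328557169976499525,105208584875351394261)

10405 561
216528049 11674410
4505948689285 242944471539
93768792007492801 5055674441052180
1951328557169976499525 105208584875351394261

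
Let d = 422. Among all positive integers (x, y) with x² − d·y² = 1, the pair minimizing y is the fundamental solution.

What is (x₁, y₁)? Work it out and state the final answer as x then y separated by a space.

√422 = [20; 1,1,5,2,1,…,1,1,40, …], period ℓ=14 (even) → k=13
a_0=20:  p_0=20·1+0=20,  q_0=20·0+1=1
…
a_6=3:  p_6=3·719+493=2650,  q_6=3·35+24=129
…
a_12=1:  p_12=1·3211821+598859=3810680,  q_12=1·156349+29152=185501
a_13=1:  p_13=1·3810680+3211821=7022501,  q_13=1·185501+156349=341850
(x₁, y₁) = (7022501, 341850);  7022501² − 422·341850² = 1 ✓

7022501 341850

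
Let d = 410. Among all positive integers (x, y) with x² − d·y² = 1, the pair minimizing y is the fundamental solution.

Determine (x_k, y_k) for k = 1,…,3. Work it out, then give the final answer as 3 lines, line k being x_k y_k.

81 4
13121 648
2125521 104972

d=410: √d = [20; 4,40] (ℓ=2, even), read p_1/q_1
i=0: a=20 ⇒ p=20, q=1
i=1: a=4 ⇒ p=81, q=4
fundamental: x₁=81, y₁=4  (since 6561 − 410·16 = 1)
k=2:  x_2 = 81·81+410·4·4 = 13121,  y_2 = 81·4+4·81 = 648
k=3:  x_3 = 81·13121+410·4·648 = 2125521,  y_3 = 81·648+4·13121 = 104972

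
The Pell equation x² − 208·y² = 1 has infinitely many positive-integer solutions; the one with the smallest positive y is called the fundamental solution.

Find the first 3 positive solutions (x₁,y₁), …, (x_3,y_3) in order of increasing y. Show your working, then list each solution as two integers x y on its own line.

√208 = [14; 2,2,1,2,2,28, …], period ℓ=6 (even) → k=5
a_0=14:  p_0=14·1+0=14,  q_0=14·0+1=1
…
a_2=2:  p_2=2·29+14=72,  q_2=2·2+1=5
…
a_4=2:  p_4=2·101+72=274,  q_4=2·7+5=19
a_5=2:  p_5=2·274+101=649,  q_5=2·19+7=45
(x₁, y₁) = (649, 45);  649² − 208·45² = 1 ✓
(649+45√208)^2 = 842401 + 58410√208
(649+45√208)^3 = 1093435849 + 75816135√208

649 45
842401 58410
1093435849 75816135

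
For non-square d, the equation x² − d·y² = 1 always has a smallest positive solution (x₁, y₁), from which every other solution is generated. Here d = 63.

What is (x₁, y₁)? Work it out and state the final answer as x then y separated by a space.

8 1

√63 = [7; 1,14, …], period ℓ=2 (even) → k=1
a_0=7:  p_0=7·1+0=7,  q_0=7·0+1=1
a_1=1:  p_1=1·7+1=8,  q_1=1·1+0=1
fundamental: x₁=8, y₁=1  (since 64 − 63·1 = 1)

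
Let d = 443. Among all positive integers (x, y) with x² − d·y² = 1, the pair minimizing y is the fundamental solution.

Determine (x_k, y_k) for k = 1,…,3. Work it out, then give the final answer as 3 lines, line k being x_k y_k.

442 21
390727 18564
345402226 16410555

d=443: √d = [21; 21,42] (ℓ=2, even), read p_1/q_1
i=0: a=21 ⇒ p=21, q=1
i=1: a=21 ⇒ p=442, q=21
fundamental: x₁=442, y₁=21  (since 195364 − 443·441 = 1)
n=2: (442,21)∘(442,21) = (442·442+443·21·21, 442·21+21·442) = (390727,18564)
n=3: (390727,18564)∘(442,21) = (442·390727+443·21·18564, 442·18564+21·390727) = (345402226,16410555)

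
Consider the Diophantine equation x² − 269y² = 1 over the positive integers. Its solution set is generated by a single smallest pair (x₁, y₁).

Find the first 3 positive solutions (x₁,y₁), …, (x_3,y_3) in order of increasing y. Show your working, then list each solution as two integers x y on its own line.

√269 = [16; 2,2,32, …], period ℓ=3 (odd) → k=5
step 0: (16, 1)  from 16·(1,0) + (0,1)
step 1: (33, 2)  from 2·(16,1) + (1,0)
step 2: (82, 5)  from 2·(33,2) + (16,1)
…
step 4: (5396, 329)  from 2·(2657,162) + (82,5)
step 5: (13449, 820)  from 2·(5396,329) + (2657,162)
→ (13449, 820).  Check: 13449²=180875601, 269·820²=180875600, difference 1.
n=2: (13449,820)∘(13449,820) = (13449·13449+269·820·820, 13449·820+820·13449) = (361751201,22056360)
n=3: (361751201,22056360)∘(13449,820) = (13449·361751201+269·820·22056360, 13449·22056360+820·361751201) = (9730383791049,593271970460)

13449 820
361751201 22056360
9730383791049 593271970460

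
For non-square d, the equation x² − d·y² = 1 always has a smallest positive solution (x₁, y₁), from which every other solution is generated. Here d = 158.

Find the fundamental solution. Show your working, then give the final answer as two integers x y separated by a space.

7743 616

√158 → a₀=12, period (1,1,3,12,3,1,1,24); ℓ=8 even so k=7
a_0=12:  p_0=12·1+0=12,  q_0=12·0+1=1
…
a_2=1:  p_2=1·13+12=25,  q_2=1·1+1=2
…
a_5=3:  p_5=3·1081+88=3331,  q_5=3·86+7=265
a_6=1:  p_6=1·3331+1081=4412,  q_6=1·265+86=351
a_7=1:  p_7=1·4412+3331=7743,  q_7=1·351+265=616
(x₁, y₁) = (7743, 616);  7743² − 158·616² = 1 ✓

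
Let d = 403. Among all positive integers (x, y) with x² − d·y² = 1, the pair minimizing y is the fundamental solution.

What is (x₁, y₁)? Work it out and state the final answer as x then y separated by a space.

669878 33369

√403 = [20; 13,2,1,3,1,3,1,2,13,40, …], period ℓ=10 (even) → k=9
step 0: (20, 1)  from 20·(1,0) + (0,1)
step 1: (261, 13)  from 13·(20,1) + (1,0)
step 2: (542, 27)  from 2·(261,13) + (20,1)
step 3: (803, 40)  from 1·(542,27) + (261,13)
step 4: (2951, 147)  from 3·(803,40) + (542,27)
…
step 6: (14213, 708)  from 3·(3754,187) + (2951,147)
step 7: (17967, 895)  from 1·(14213,708) + (3754,187)
step 8: (50147, 2498)  from 2·(17967,895) + (14213,708)
step 9: (669878, 33369)  from 13·(50147,2498) + (17967,895)
→ (669878, 33369).  Check: 669878²=448736534884, 403·33369²=448736534883, difference 1.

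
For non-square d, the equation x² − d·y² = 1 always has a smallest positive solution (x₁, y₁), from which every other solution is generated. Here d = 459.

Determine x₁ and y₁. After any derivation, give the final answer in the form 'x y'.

[21; 2,2,1,4,21,4,1,2,2,42] for √459; ℓ=10 ⇒ convergent index 9
k=0  a_k=21  p_k/q_k = 21/1
k=1  a_k=2  p_k/q_k = 43/2
k=2  a_k=2  p_k/q_k = 107/5
…
k=4  a_k=4  p_k/q_k = 707/33
k=5  a_k=21  p_k/q_k = 14997/700
…
k=7  a_k=1  p_k/q_k = 75692/3533
k=8  a_k=2  p_k/q_k = 212079/9899
k=9  a_k=2  p_k/q_k = 499850/23331
fundamental: x₁=499850, y₁=23331  (since 249850022500 − 459·544335561 = 1)

499850 23331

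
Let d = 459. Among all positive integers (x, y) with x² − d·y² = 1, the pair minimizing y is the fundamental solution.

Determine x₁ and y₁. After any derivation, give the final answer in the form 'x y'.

499850 23331

d=459: √d = [21; 2,2,1,4,21,4,1,2,2,42] (ℓ=10, even), read p_9/q_9
k=0  a_k=21  p_k/q_k = 21/1
k=1  a_k=2  p_k/q_k = 43/2
…
k=3  a_k=1  p_k/q_k = 150/7
k=4  a_k=4  p_k/q_k = 707/33
k=5  a_k=21  p_k/q_k = 14997/700
…
k=8  a_k=2  p_k/q_k = 212079/9899
k=9  a_k=2  p_k/q_k = 499850/23331
(x₁, y₁) = (499850, 23331);  499850² − 459·23331² = 1 ✓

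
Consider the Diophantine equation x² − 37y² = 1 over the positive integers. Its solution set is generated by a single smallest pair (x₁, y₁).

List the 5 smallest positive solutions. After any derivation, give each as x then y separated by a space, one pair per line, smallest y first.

√37 = [6; 12, …], period ℓ=1 (odd) → k=1
step 0: (6, 1)  from 6·(1,0) + (0,1)
step 1: (73, 12)  from 12·(6,1) + (1,0)
fundamental: x₁=73, y₁=12  (since 5329 − 37·144 = 1)
k=2:  x_2 = 73·73+37·12·12 = 10657,  y_2 = 73·12+12·73 = 1752
k=3:  x_3 = 73·10657+37·12·1752 = 1555849,  y_3 = 73·1752+12·10657 = 255780
k=4:  x_4 = 73·1555849+37·12·255780 = 227143297,  y_4 = 73·255780+12·1555849 = 37342128
k=5:  x_5 = 73·227143297+37·12·37342128 = 33161365513,  y_5 = 73·37342128+12·227143297 = 5451694908

73 12
10657 1752
1555849 255780
227143297 37342128
33161365513 5451694908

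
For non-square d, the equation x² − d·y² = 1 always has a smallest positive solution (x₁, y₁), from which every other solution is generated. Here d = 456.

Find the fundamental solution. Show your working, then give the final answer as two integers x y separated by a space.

d=456: √d = [21; 2,1,4,1,2,42] (ℓ=6, even), read p_5/q_5
a_0=21:  p_0=21·1+0=21,  q_0=21·0+1=1
…
a_2=1:  p_2=1·43+21=64,  q_2=1·2+1=3
a_3=4:  p_3=4·64+43=299,  q_3=4·3+2=14
a_4=1:  p_4=1·299+64=363,  q_4=1·14+3=17
a_5=2:  p_5=2·363+299=1025,  q_5=2·17+14=48
→ (1025, 48).  Check: 1025²=1050625, 456·48²=1050624, difference 1.

1025 48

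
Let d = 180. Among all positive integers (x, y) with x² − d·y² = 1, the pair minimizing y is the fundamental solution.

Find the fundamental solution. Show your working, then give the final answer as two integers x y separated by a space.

161 12

√180 = [13; 2,2,2,26, …], period ℓ=4 (even) → k=3
k=0  a_k=13  p_k/q_k = 13/1
k=1  a_k=2  p_k/q_k = 27/2
k=2  a_k=2  p_k/q_k = 67/5
k=3  a_k=2  p_k/q_k = 161/12
→ (161, 12).  Check: 161²=25921, 180·12²=25920, difference 1.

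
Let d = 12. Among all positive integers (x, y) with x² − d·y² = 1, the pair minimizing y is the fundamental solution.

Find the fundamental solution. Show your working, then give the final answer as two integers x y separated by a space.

7 2

[3; 2,6] for √12; ℓ=2 ⇒ convergent index 1
i=0: a=3 ⇒ p=3, q=1
i=1: a=2 ⇒ p=7, q=2
→ (7, 2).  Check: 7²=49, 12·2²=48, difference 1.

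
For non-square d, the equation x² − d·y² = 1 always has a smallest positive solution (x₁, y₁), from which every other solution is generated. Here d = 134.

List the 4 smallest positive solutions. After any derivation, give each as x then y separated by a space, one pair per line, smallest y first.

145925 12606
42588211249 3679061100
12429369452874725 1073733982022394
3627511474778900280001 313369262649556627800

√134 → a₀=11, period (1,1,2,1,3,…,1,1,22); ℓ=14 even so k=13
step 0: (11, 1)  from 11·(1,0) + (0,1)
step 1: (12, 1)  from 1·(11,1) + (1,0)
step 2: (23, 2)  from 1·(12,1) + (11,1)
step 3: (58, 5)  from 2·(23,2) + (12,1)
step 4: (81, 7)  from 1·(58,5) + (23,2)
step 5: (301, 26)  from 3·(81,7) + (58,5)
step 6: (382, 33)  from 1·(301,26) + (81,7)
…
step 10: (22133, 1912)  from 1·(17630,1523) + (4503,389)
…
step 12: (84029, 7259)  from 1·(61896,5347) + (22133,1912)
step 13: (145925, 12606)  from 1·(84029,7259) + (61896,5347)
→ (145925, 12606).  Check: 145925²=21294105625, 134·12606²=21294105624, difference 1.
(145925+12606√134)^2 = 42588211249 + 3679061100√134
(145925+12606√134)^3 = 12429369452874725 + 1073733982022394√134
(145925+12606√134)^4 = 3627511474778900280001 + 313369262649556627800√134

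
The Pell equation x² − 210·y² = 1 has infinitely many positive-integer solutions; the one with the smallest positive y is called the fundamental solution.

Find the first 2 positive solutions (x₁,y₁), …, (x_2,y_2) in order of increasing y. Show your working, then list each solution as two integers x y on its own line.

√210 → a₀=14, period (2,28); ℓ=2 even so k=1
i=0: a=14 ⇒ p=14, q=1
i=1: a=2 ⇒ p=29, q=2
fundamental: x₁=29, y₁=2  (since 841 − 210·4 = 1)
n=2: (29,2)∘(29,2) = (29·29+210·2·2, 29·2+2·29) = (1681,116)

29 2
1681 116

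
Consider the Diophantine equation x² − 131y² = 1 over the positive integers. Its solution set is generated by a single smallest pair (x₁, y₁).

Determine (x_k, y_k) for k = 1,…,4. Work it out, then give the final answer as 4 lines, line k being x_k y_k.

√131 → a₀=11, period (2,4,11,4,2,22); ℓ=6 even so k=5
a_0=11:  p_0=11·1+0=11,  q_0=11·0+1=1
…
a_3=11:  p_3=11·103+23=1156,  q_3=11·9+2=101
a_4=4:  p_4=4·1156+103=4727,  q_4=4·101+9=413
a_5=2:  p_5=2·4727+1156=10610,  q_5=2·413+101=927
(x₁, y₁) = (10610, 927);  10610² − 131·927² = 1 ✓
(10610+927√131)^2 = 225144199 + 19670940√131
(10610+927√131)^3 = 4777559892170 + 417417345873√131
(10610+927√131)^4 = 101379820686703201 + 8857596059754120√131

10610 927
225144199 19670940
4777559892170 417417345873
101379820686703201 8857596059754120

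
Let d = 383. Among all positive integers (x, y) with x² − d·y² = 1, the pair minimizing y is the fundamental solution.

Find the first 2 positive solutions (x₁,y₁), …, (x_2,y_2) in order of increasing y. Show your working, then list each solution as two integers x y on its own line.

18768 959
704475647 35997024

[19; 1,1,3,19,3,1,1,38] for √383; ℓ=8 ⇒ convergent index 7
k=0  a_k=19  p_k/q_k = 19/1
…
k=6  a_k=1  p_k/q_k = 10705/547
k=7  a_k=1  p_k/q_k = 18768/959
(x₁, y₁) = (18768, 959);  18768² − 383·959² = 1 ✓
(18768+959√383)^2 = 704475647 + 35997024√383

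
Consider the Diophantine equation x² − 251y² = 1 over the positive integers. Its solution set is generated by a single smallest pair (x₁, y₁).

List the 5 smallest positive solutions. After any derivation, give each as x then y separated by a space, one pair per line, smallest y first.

3674890 231957
27009633024199 1704832919460
198514860608593651330 12530146894788486843
1459040552203802437039183201 92093823044376819996025080
10723627069776264560841239313394450 676869338735087333923490423995557

d=251: √d = [15; 1,5,2,1,2,…,5,1,30] (ℓ=14, even), read p_13/q_13
a_0=15:  p_0=15·1+0=15,  q_0=15·0+1=1
a_1=1:  p_1=1·15+1=16,  q_1=1·1+0=1
a_2=5:  p_2=5·16+15=95,  q_2=5·1+1=6
a_3=2:  p_3=2·95+16=206,  q_3=2·6+1=13
…
a_5=2:  p_5=2·301+206=808,  q_5=2·19+13=51
…
a_7=15:  p_7=15·1917+808=29563,  q_7=15·121+51=1866
a_8=2:  p_8=2·29563+1917=61043,  q_8=2·1866+121=3853
a_9=2:  p_9=2·61043+29563=151649,  q_9=2·3853+1866=9572
a_10=1:  p_10=1·151649+61043=212692,  q_10=1·9572+3853=13425
…
a_12=5:  p_12=5·577033+212692=3097857,  q_12=5·36422+13425=195535
a_13=1:  p_13=1·3097857+577033=3674890,  q_13=1·195535+36422=231957
(x₁, y₁) = (3674890, 231957);  3674890² − 251·231957² = 1 ✓
(3674890+231957√251)^2 = 27009633024199 + 1704832919460√251
(3674890+231957√251)^3 = 198514860608593651330 + 12530146894788486843√251
(3674890+231957√251)^4 = 1459040552203802437039183201 + 92093823044376819996025080√251
(3674890+231957√251)^5 = 10723627069776264560841239313394450 + 676869338735087333923490423995557√251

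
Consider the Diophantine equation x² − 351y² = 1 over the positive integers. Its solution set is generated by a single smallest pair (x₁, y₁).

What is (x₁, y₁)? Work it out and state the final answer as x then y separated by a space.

[18; 1,2,1,3,2,2,2,3,1,2,1,36] for √351; ℓ=12 ⇒ convergent index 11
step 0: (18, 1)  from 18·(1,0) + (0,1)
…
step 2: (56, 3)  from 2·(19,1) + (18,1)
step 3: (75, 4)  from 1·(56,3) + (19,1)
…
step 5: (637, 34)  from 2·(281,15) + (75,4)
…
step 7: (3747, 200)  from 2·(1555,83) + (637,34)
step 8: (12796, 683)  from 3·(3747,200) + (1555,83)
step 9: (16543, 883)  from 1·(12796,683) + (3747,200)
step 10: (45882, 2449)  from 2·(16543,883) + (12796,683)
step 11: (62425, 3332)  from 1·(45882,2449) + (16543,883)
→ (62425, 3332).  Check: 62425²=3896880625, 351·3332²=3896880624, difference 1.

62425 3332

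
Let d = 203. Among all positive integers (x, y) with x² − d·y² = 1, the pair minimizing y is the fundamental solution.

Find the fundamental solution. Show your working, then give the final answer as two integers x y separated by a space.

√203 → a₀=14, period (4,28); ℓ=2 even so k=1
a_0=14:  p_0=14·1+0=14,  q_0=14·0+1=1
a_1=4:  p_1=4·14+1=57,  q_1=4·1+0=4
(x₁, y₁) = (57, 4);  57² − 203·4² = 1 ✓

57 4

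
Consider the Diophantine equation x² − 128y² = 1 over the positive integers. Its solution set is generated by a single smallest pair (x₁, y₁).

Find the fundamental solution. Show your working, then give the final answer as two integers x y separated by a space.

d=128: √d = [11; 3,5,3,22] (ℓ=4, even), read p_3/q_3
k=0  a_k=11  p_k/q_k = 11/1
k=1  a_k=3  p_k/q_k = 34/3
k=2  a_k=5  p_k/q_k = 181/16
k=3  a_k=3  p_k/q_k = 577/51
→ (577, 51).  Check: 577²=332929, 128·51²=332928, difference 1.

577 51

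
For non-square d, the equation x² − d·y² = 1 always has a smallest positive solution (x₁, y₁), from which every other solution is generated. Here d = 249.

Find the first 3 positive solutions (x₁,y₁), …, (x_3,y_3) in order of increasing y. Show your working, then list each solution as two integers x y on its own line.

√249 = [15; 1,3,1,1,5,…,3,1,30, …], period ℓ=16 (even) → k=15
i=0: a=15 ⇒ p=15, q=1
i=1: a=1 ⇒ p=16, q=1
i=2: a=3 ⇒ p=63, q=4
i=3: a=1 ⇒ p=79, q=5
i=4: a=1 ⇒ p=142, q=9
i=5: a=5 ⇒ p=789, q=50
i=6: a=1 ⇒ p=931, q=59
i=7: a=3 ⇒ p=3582, q=227
i=8: a=10 ⇒ p=36751, q=2329
…
i=10: a=1 ⇒ p=150586, q=9543
i=11: a=5 ⇒ p=866765, q=54929
…
i=13: a=1 ⇒ p=1884116, q=119401
i=14: a=3 ⇒ p=6669699, q=422675
i=15: a=1 ⇒ p=8553815, q=542076
(x₁, y₁) = (8553815, 542076);  8553815² − 249·542076² = 1 ✓
(x_2, y_2) = (8553815·8553815 + 249·542076·542076, 8553815·542076 + 542076·8553815) = (146335502108449, 9273635639880)
(x_3, y_3) = (8553815·146335502108449 + 249·542076·9273635639880, 8553815·9273635639880 + 542076·146335502108449) = (2503453625935556812055, 158649927281879742324)

8553815 542076
146335502108449 9273635639880
2503453625935556812055 158649927281879742324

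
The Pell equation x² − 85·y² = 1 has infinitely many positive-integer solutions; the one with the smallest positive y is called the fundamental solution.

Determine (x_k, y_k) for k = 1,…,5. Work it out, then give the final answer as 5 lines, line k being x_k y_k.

285769 30996
163327842721 17715391848
93348068572789129 10125019625991228
53351968415791425367681 5786833466982059076816
30492677324331251603220874249 3307395226041867061019271780

d=85: √d = [9; 4,1,1,4,18] (ℓ=5, odd), read p_9/q_9
k=0  a_k=9  p_k/q_k = 9/1
k=1  a_k=4  p_k/q_k = 37/4
k=2  a_k=1  p_k/q_k = 46/5
k=3  a_k=1  p_k/q_k = 83/9
k=4  a_k=4  p_k/q_k = 378/41
…
k=8  a_k=1  p_k/q_k = 62739/6805
k=9  a_k=4  p_k/q_k = 285769/30996
→ (285769, 30996).  Check: 285769²=81663921361, 85·30996²=81663921360, difference 1.
k=2:  x_2 = 285769·285769+85·30996·30996 = 163327842721,  y_2 = 285769·30996+30996·285769 = 17715391848
k=3:  x_3 = 285769·163327842721+85·30996·17715391848 = 93348068572789129,  y_3 = 285769·17715391848+30996·163327842721 = 10125019625991228
k=4:  x_4 = 285769·93348068572789129+85·30996·10125019625991228 = 53351968415791425367681,  y_4 = 285769·10125019625991228+30996·93348068572789129 = 5786833466982059076816
k=5:  x_5 = 285769·53351968415791425367681+85·30996·5786833466982059076816 = 30492677324331251603220874249,  y_5 = 285769·5786833466982059076816+30996·53351968415791425367681 = 3307395226041867061019271780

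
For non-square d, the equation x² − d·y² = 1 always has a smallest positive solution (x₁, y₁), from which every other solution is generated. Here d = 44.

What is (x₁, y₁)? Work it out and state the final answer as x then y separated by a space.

199 30

d=44: √d = [6; 1,1,1,2,1,1,1,12] (ℓ=8, even), read p_7/q_7
step 0: (6, 1)  from 6·(1,0) + (0,1)
step 1: (7, 1)  from 1·(6,1) + (1,0)
step 2: (13, 2)  from 1·(7,1) + (6,1)
step 3: (20, 3)  from 1·(13,2) + (7,1)
step 4: (53, 8)  from 2·(20,3) + (13,2)
step 5: (73, 11)  from 1·(53,8) + (20,3)
step 6: (126, 19)  from 1·(73,11) + (53,8)
step 7: (199, 30)  from 1·(126,19) + (73,11)
→ (199, 30).  Check: 199²=39601, 44·30²=39600, difference 1.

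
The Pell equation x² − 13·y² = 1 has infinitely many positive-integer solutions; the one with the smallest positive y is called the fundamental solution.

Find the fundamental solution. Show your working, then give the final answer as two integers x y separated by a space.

649 180

[3; 1,1,1,1,6] for √13; ℓ=5 ⇒ convergent index 9
k=0  a_k=3  p_k/q_k = 3/1
…
k=2  a_k=1  p_k/q_k = 7/2
k=3  a_k=1  p_k/q_k = 11/3
…
k=5  a_k=6  p_k/q_k = 119/33
…
k=8  a_k=1  p_k/q_k = 393/109
k=9  a_k=1  p_k/q_k = 649/180
(x₁, y₁) = (649, 180);  649² − 13·180² = 1 ✓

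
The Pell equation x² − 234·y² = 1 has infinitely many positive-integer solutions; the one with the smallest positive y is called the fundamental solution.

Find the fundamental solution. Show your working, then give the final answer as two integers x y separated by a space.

5201 340

√234 = [15; 3,2,1,2,1,2,3,30, …], period ℓ=8 (even) → k=7
k=0  a_k=15  p_k/q_k = 15/1
…
k=2  a_k=2  p_k/q_k = 107/7
…
k=5  a_k=1  p_k/q_k = 566/37
k=6  a_k=2  p_k/q_k = 1545/101
k=7  a_k=3  p_k/q_k = 5201/340
fundamental: x₁=5201, y₁=340  (since 27050401 − 234·115600 = 1)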